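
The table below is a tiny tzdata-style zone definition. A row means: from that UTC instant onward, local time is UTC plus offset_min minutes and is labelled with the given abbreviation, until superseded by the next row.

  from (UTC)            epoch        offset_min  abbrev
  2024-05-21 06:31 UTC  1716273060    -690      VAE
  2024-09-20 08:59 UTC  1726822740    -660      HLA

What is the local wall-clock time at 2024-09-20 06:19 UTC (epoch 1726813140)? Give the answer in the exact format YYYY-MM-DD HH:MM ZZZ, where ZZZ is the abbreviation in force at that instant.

Query: 2024-09-20 06:19 UTC
Rule 1/2 (VAE, -11:30): 2024-05-21 06:31 UTC ≤ query < 2024-09-20 08:59 UTC
6·60 + 19 - 690 = -311 min
-311 = -1·1440 + 1129; 1129 = 18·60 + 49 → 18:49, 2024-09-20 - 1 day = 2024-09-19
→ 2024-09-19 18:49 VAE

2024-09-19 18:49 VAE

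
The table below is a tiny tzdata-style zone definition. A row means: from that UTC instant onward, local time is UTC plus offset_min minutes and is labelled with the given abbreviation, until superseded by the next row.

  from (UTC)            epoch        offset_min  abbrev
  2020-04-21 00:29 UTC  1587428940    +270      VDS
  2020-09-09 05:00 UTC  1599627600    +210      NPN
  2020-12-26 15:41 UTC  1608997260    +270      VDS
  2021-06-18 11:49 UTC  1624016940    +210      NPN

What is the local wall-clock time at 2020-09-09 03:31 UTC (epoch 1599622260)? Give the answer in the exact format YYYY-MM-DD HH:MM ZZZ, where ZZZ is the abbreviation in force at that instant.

Query: 2020-09-09 03:31 UTC
Rule 1/4 (VDS, +04:30): 2020-04-21 00:29 UTC ≤ query < 2020-09-09 05:00 UTC
3·60 + 31 + 270 = 481 min
481 = 0·1440 + 481; 481 = 8·60 + 1 → 08:01, same day
→ 2020-09-09 08:01 VDS

2020-09-09 08:01 VDS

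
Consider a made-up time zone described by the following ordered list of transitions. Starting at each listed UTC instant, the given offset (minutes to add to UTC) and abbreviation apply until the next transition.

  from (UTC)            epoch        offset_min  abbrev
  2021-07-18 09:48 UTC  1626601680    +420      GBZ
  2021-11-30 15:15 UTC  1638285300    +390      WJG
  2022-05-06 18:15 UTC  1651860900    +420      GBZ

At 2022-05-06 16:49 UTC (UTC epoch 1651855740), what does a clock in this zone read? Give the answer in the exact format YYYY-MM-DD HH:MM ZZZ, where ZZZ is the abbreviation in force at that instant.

2022-05-06 23:19 WJG

Query: 2022-05-06 16:49 UTC
Rule 2/3 (WJG, +06:30): 2021-11-30 15:15 UTC ≤ query < 2022-05-06 18:15 UTC
16·60 + 49 + 390 = 1399 min
1399 = 0·1440 + 1399; 1399 = 23·60 + 19 → 23:19, same day
→ 2022-05-06 23:19 WJG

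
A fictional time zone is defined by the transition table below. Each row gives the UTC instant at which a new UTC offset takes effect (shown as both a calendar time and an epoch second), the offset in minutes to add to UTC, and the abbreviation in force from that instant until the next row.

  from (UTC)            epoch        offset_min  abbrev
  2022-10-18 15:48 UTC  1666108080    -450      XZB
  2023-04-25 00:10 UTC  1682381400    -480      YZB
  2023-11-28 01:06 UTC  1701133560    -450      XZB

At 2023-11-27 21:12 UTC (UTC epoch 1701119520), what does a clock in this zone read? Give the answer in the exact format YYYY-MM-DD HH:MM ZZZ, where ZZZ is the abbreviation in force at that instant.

2023-11-27 13:12 YZB

Query: 2023-11-27 21:12 UTC
Rule 2/3 (YZB, -08:00): 2023-04-25 00:10 UTC ≤ query < 2023-11-28 01:06 UTC
21·60 + 12 - 480 = 792 min
792 = 0·1440 + 792; 792 = 13·60 + 12 → 13:12, same day
→ 2023-11-27 13:12 YZB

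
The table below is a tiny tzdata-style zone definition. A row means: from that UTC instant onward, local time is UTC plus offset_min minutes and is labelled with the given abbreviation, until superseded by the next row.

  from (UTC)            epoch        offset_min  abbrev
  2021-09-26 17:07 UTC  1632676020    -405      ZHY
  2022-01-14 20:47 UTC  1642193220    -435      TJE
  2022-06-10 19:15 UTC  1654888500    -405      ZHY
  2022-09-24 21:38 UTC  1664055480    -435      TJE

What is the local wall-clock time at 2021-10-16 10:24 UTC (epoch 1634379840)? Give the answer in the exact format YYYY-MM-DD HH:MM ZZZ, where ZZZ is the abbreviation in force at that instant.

Query: 2021-10-16 10:24 UTC
Rule 1/4 (ZHY, -06:45): 2021-09-26 17:07 UTC ≤ query < 2022-01-14 20:47 UTC
10·60 + 24 - 405 = 219 min
219 = 0·1440 + 219; 219 = 3·60 + 39 → 03:39, same day
→ 2021-10-16 03:39 ZHY

2021-10-16 03:39 ZHY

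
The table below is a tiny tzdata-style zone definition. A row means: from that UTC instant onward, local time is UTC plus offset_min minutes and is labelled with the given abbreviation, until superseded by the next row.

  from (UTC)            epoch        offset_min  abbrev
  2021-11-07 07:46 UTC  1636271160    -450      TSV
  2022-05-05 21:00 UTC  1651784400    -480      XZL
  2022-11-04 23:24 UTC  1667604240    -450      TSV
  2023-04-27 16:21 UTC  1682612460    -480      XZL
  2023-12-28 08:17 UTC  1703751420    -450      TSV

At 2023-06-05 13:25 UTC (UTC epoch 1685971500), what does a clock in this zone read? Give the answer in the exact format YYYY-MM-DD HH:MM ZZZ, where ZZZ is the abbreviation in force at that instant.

2023-06-05 05:25 XZL

Query: 2023-06-05 13:25 UTC
Rule 4/5 (XZL, -08:00): 2023-04-27 16:21 UTC ≤ query < 2023-12-28 08:17 UTC
13·60 + 25 - 480 = 325 min
325 = 0·1440 + 325; 325 = 5·60 + 25 → 05:25, same day
→ 2023-06-05 05:25 XZL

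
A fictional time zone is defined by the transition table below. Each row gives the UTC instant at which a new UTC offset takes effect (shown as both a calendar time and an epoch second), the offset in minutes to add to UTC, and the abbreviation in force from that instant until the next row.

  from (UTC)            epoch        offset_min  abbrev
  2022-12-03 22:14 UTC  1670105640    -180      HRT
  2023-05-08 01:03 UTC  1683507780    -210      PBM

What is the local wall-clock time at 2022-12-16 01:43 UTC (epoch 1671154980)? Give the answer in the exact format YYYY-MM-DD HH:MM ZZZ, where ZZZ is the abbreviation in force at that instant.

2022-12-15 22:43 HRT

Query: 2022-12-16 01:43 UTC
Rule 1/2 (HRT, -03:00): 2022-12-03 22:14 UTC ≤ query < 2023-05-08 01:03 UTC
1·60 + 43 - 180 = -77 min
-77 = -1·1440 + 1363; 1363 = 22·60 + 43 → 22:43, 2022-12-16 - 1 day = 2022-12-15
→ 2022-12-15 22:43 HRT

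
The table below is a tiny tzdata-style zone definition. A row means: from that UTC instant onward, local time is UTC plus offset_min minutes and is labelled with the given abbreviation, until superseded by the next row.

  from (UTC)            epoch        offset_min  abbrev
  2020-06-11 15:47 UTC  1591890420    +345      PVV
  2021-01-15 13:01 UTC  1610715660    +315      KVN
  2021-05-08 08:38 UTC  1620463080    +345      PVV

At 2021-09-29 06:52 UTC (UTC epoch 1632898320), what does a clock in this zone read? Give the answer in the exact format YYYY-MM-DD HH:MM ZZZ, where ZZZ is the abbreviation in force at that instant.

Query: 2021-09-29 06:52 UTC
Rule 3/3 (PVV, +05:45): 2021-05-08 08:38 UTC ≤ query < +∞
6·60 + 52 + 345 = 757 min
757 = 0·1440 + 757; 757 = 12·60 + 37 → 12:37, same day
→ 2021-09-29 12:37 PVV

2021-09-29 12:37 PVV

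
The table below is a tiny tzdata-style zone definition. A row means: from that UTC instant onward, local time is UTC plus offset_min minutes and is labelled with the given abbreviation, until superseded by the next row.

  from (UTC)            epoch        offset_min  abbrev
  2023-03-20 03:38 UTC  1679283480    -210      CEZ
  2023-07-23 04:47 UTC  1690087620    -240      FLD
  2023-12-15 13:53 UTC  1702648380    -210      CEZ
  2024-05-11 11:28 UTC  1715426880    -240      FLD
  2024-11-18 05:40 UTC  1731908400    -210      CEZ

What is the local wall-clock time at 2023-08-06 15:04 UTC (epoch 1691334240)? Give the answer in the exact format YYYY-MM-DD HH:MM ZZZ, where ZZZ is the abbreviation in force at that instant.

Query: 2023-08-06 15:04 UTC
Rule 2/5 (FLD, -04:00): 2023-07-23 04:47 UTC ≤ query < 2023-12-15 13:53 UTC
15·60 + 4 - 240 = 664 min
664 = 0·1440 + 664; 664 = 11·60 + 4 → 11:04, same day
→ 2023-08-06 11:04 FLD

2023-08-06 11:04 FLD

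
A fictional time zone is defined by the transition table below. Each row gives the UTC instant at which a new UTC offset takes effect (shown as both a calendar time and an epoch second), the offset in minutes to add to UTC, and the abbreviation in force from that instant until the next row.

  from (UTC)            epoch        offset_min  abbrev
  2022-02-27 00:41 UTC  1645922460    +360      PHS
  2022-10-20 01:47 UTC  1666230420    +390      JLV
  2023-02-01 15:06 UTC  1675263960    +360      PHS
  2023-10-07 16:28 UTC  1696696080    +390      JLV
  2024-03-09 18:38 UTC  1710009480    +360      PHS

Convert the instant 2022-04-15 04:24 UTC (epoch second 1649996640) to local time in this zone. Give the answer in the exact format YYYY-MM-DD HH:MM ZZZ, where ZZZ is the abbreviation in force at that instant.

Query: 2022-04-15 04:24 UTC
Rule 1/5 (PHS, +06:00): 2022-02-27 00:41 UTC ≤ query < 2022-10-20 01:47 UTC
4·60 + 24 + 360 = 624 min
624 = 0·1440 + 624; 624 = 10·60 + 24 → 10:24, same day
→ 2022-04-15 10:24 PHS

2022-04-15 10:24 PHS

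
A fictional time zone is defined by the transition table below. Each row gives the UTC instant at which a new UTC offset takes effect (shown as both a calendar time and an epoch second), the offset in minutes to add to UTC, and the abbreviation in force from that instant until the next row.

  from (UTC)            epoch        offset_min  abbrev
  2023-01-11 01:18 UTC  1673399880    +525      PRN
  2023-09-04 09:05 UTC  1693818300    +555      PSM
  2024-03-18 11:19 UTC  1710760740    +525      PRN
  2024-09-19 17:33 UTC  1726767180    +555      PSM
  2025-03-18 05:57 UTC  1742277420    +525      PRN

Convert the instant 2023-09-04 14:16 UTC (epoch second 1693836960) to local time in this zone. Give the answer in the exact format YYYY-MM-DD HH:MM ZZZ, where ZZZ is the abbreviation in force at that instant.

2023-09-04 23:31 PSM

Query: 2023-09-04 14:16 UTC
Rule 2/5 (PSM, +09:15): 2023-09-04 09:05 UTC ≤ query < 2024-03-18 11:19 UTC
14·60 + 16 + 555 = 1411 min
1411 = 0·1440 + 1411; 1411 = 23·60 + 31 → 23:31, same day
→ 2023-09-04 23:31 PSM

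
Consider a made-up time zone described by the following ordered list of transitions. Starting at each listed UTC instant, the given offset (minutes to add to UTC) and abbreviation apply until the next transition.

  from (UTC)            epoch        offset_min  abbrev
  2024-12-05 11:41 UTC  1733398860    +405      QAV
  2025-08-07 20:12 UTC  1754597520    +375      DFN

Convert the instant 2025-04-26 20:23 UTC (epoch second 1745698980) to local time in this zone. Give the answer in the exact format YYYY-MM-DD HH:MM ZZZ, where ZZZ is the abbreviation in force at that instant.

Query: 2025-04-26 20:23 UTC
Rule 1/2 (QAV, +06:45): 2024-12-05 11:41 UTC ≤ query < 2025-08-07 20:12 UTC
20·60 + 23 + 405 = 1628 min
1628 = 1·1440 + 188; 188 = 3·60 + 8 → 03:08, 2025-04-26 + 1 day = 2025-04-27
→ 2025-04-27 03:08 QAV

2025-04-27 03:08 QAV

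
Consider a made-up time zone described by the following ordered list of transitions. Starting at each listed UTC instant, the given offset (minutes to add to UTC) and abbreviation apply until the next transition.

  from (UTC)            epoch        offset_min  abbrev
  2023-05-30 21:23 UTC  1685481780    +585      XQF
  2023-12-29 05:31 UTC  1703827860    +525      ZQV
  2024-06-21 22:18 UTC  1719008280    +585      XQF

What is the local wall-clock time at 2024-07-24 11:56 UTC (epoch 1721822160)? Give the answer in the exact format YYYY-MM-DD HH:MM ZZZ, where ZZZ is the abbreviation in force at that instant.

Query: 2024-07-24 11:56 UTC
Rule 3/3 (XQF, +09:45): 2024-06-21 22:18 UTC ≤ query < +∞
11·60 + 56 + 585 = 1301 min
1301 = 0·1440 + 1301; 1301 = 21·60 + 41 → 21:41, same day
→ 2024-07-24 21:41 XQF

2024-07-24 21:41 XQF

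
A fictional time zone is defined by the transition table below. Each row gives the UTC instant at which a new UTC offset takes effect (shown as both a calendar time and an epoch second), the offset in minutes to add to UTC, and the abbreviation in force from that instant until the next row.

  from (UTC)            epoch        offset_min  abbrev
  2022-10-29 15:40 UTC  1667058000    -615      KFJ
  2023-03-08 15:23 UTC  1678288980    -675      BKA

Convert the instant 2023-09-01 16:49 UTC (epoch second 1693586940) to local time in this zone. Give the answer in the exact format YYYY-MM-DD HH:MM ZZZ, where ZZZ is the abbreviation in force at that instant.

2023-09-01 05:34 BKA

Query: 2023-09-01 16:49 UTC
Rule 2/2 (BKA, -11:15): 2023-03-08 15:23 UTC ≤ query < +∞
16·60 + 49 - 675 = 334 min
334 = 0·1440 + 334; 334 = 5·60 + 34 → 05:34, same day
→ 2023-09-01 05:34 BKA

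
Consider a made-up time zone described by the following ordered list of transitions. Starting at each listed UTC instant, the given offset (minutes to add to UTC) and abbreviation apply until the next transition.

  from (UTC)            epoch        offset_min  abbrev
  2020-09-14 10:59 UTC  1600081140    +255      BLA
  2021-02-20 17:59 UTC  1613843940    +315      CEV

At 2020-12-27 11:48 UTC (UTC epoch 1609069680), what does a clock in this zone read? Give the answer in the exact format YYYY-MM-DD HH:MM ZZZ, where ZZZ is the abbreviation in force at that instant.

2020-12-27 16:03 BLA

Query: 2020-12-27 11:48 UTC
Rule 1/2 (BLA, +04:15): 2020-09-14 10:59 UTC ≤ query < 2021-02-20 17:59 UTC
11·60 + 48 + 255 = 963 min
963 = 0·1440 + 963; 963 = 16·60 + 3 → 16:03, same day
→ 2020-12-27 16:03 BLA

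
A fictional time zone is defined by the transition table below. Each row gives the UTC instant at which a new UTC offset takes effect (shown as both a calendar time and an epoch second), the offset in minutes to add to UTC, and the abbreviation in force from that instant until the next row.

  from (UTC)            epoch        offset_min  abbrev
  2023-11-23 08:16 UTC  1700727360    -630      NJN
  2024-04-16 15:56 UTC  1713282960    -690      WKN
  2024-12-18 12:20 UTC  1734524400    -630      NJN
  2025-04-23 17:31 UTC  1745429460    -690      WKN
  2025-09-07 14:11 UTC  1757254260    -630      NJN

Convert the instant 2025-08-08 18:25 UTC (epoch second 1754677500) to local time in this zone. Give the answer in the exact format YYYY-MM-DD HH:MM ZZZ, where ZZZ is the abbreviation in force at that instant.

Query: 2025-08-08 18:25 UTC
Rule 4/5 (WKN, -11:30): 2025-04-23 17:31 UTC ≤ query < 2025-09-07 14:11 UTC
18·60 + 25 - 690 = 415 min
415 = 0·1440 + 415; 415 = 6·60 + 55 → 06:55, same day
→ 2025-08-08 06:55 WKN

2025-08-08 06:55 WKN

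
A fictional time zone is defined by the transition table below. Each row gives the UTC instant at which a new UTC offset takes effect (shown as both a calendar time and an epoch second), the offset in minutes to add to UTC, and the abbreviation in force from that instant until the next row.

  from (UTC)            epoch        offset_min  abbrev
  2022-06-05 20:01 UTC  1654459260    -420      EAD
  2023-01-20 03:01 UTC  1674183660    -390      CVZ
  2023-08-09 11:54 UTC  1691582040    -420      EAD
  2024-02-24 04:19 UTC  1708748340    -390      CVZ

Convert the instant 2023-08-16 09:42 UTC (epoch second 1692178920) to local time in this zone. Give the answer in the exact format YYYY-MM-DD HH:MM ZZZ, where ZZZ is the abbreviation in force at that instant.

Query: 2023-08-16 09:42 UTC
Rule 3/4 (EAD, -07:00): 2023-08-09 11:54 UTC ≤ query < 2024-02-24 04:19 UTC
9·60 + 42 - 420 = 162 min
162 = 0·1440 + 162; 162 = 2·60 + 42 → 02:42, same day
→ 2023-08-16 02:42 EAD

2023-08-16 02:42 EAD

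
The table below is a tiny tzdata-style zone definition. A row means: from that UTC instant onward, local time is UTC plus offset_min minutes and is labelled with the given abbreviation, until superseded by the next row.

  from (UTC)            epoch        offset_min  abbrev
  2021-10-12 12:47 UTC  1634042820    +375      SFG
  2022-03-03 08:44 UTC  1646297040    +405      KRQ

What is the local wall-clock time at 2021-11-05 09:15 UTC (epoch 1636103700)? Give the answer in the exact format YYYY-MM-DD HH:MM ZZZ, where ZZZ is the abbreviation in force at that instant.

2021-11-05 15:30 SFG

Query: 2021-11-05 09:15 UTC
Rule 1/2 (SFG, +06:15): 2021-10-12 12:47 UTC ≤ query < 2022-03-03 08:44 UTC
9·60 + 15 + 375 = 930 min
930 = 0·1440 + 930; 930 = 15·60 + 30 → 15:30, same day
→ 2021-11-05 15:30 SFG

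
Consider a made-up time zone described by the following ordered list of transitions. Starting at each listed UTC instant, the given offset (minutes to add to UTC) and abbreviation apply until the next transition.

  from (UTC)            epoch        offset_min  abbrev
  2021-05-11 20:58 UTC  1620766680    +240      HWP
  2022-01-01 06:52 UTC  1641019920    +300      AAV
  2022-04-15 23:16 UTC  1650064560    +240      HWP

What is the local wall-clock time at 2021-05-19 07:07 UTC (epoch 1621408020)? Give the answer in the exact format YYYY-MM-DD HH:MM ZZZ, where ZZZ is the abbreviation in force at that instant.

2021-05-19 11:07 HWP

Query: 2021-05-19 07:07 UTC
Rule 1/3 (HWP, +04:00): 2021-05-11 20:58 UTC ≤ query < 2022-01-01 06:52 UTC
7·60 + 7 + 240 = 667 min
667 = 0·1440 + 667; 667 = 11·60 + 7 → 11:07, same day
→ 2021-05-19 11:07 HWP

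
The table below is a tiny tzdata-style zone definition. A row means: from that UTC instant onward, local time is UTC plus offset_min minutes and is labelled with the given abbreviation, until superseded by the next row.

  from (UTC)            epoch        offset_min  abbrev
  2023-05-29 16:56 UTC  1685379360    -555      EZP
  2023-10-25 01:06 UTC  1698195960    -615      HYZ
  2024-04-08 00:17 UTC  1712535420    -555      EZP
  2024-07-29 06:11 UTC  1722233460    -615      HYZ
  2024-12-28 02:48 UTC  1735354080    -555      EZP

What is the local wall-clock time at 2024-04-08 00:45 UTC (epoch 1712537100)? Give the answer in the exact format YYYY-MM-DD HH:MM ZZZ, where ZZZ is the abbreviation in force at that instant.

2024-04-07 15:30 EZP

Query: 2024-04-08 00:45 UTC
Rule 3/5 (EZP, -09:15): 2024-04-08 00:17 UTC ≤ query < 2024-07-29 06:11 UTC
0·60 + 45 - 555 = -510 min
-510 = -1·1440 + 930; 930 = 15·60 + 30 → 15:30, 2024-04-08 - 1 day = 2024-04-07
→ 2024-04-07 15:30 EZP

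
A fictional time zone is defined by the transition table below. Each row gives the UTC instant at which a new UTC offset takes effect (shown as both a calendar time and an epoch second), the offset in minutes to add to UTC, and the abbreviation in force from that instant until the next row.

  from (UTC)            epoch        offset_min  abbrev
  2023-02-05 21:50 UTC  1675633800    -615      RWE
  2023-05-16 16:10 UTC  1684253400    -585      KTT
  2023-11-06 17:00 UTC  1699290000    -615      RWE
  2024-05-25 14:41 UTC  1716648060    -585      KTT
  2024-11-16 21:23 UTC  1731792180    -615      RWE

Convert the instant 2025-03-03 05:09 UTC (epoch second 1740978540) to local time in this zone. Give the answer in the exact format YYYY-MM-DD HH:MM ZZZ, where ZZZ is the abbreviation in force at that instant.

2025-03-02 18:54 RWE

Query: 2025-03-03 05:09 UTC
Rule 5/5 (RWE, -10:15): 2024-11-16 21:23 UTC ≤ query < +∞
5·60 + 9 - 615 = -306 min
-306 = -1·1440 + 1134; 1134 = 18·60 + 54 → 18:54, 2025-03-03 - 1 day = 2025-03-02
→ 2025-03-02 18:54 RWE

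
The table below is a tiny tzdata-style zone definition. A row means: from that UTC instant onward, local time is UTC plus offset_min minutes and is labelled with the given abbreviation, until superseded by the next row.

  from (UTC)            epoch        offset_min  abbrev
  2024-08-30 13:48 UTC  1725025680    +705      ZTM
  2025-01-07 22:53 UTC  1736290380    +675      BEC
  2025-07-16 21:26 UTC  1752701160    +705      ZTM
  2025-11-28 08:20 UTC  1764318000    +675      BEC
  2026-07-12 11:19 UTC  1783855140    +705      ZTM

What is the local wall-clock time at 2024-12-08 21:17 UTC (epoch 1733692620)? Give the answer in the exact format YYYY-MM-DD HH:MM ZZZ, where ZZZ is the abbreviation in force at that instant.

Query: 2024-12-08 21:17 UTC
Rule 1/5 (ZTM, +11:45): 2024-08-30 13:48 UTC ≤ query < 2025-01-07 22:53 UTC
21·60 + 17 + 705 = 1982 min
1982 = 1·1440 + 542; 542 = 9·60 + 2 → 09:02, 2024-12-08 + 1 day = 2024-12-09
→ 2024-12-09 09:02 ZTM

2024-12-09 09:02 ZTM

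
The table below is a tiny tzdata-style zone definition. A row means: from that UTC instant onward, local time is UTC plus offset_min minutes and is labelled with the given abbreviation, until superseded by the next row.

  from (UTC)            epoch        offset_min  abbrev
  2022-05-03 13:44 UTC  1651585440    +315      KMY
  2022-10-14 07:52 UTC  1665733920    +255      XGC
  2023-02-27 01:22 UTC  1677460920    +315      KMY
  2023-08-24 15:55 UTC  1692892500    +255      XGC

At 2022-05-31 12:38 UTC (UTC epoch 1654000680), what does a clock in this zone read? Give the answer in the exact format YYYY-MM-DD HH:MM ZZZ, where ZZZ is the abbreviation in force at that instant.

Query: 2022-05-31 12:38 UTC
Rule 1/4 (KMY, +05:15): 2022-05-03 13:44 UTC ≤ query < 2022-10-14 07:52 UTC
12·60 + 38 + 315 = 1073 min
1073 = 0·1440 + 1073; 1073 = 17·60 + 53 → 17:53, same day
→ 2022-05-31 17:53 KMY

2022-05-31 17:53 KMY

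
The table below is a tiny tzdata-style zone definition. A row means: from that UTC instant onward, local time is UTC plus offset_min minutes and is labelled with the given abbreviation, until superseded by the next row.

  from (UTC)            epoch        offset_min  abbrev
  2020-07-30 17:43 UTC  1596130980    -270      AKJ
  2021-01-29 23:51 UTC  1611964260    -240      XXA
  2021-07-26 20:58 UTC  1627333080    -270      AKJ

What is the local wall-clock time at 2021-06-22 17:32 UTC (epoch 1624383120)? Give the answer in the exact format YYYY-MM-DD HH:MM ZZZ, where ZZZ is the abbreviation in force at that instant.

Query: 2021-06-22 17:32 UTC
Rule 2/3 (XXA, -04:00): 2021-01-29 23:51 UTC ≤ query < 2021-07-26 20:58 UTC
17·60 + 32 - 240 = 812 min
812 = 0·1440 + 812; 812 = 13·60 + 32 → 13:32, same day
→ 2021-06-22 13:32 XXA

2021-06-22 13:32 XXA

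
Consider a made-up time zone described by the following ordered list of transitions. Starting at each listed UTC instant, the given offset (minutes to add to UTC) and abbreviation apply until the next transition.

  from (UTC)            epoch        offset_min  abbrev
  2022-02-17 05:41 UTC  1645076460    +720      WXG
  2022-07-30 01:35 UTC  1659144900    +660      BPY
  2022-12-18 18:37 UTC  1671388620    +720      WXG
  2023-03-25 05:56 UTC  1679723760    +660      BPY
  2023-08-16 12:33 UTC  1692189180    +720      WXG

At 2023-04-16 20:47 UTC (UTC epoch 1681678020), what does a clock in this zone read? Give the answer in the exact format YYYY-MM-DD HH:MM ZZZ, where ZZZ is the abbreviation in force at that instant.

Query: 2023-04-16 20:47 UTC
Rule 4/5 (BPY, +11:00): 2023-03-25 05:56 UTC ≤ query < 2023-08-16 12:33 UTC
20·60 + 47 + 660 = 1907 min
1907 = 1·1440 + 467; 467 = 7·60 + 47 → 07:47, 2023-04-16 + 1 day = 2023-04-17
→ 2023-04-17 07:47 BPY

2023-04-17 07:47 BPY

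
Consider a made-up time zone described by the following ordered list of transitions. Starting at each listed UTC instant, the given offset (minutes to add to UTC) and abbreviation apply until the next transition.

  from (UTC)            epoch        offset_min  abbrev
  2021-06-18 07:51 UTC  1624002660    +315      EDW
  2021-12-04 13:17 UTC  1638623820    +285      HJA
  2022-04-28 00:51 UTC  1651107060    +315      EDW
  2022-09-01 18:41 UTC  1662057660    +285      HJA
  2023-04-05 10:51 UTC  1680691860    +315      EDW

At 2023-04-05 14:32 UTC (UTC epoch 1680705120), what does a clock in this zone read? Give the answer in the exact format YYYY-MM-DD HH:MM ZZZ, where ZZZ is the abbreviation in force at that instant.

Query: 2023-04-05 14:32 UTC
Rule 5/5 (EDW, +05:15): 2023-04-05 10:51 UTC ≤ query < +∞
14·60 + 32 + 315 = 1187 min
1187 = 0·1440 + 1187; 1187 = 19·60 + 47 → 19:47, same day
→ 2023-04-05 19:47 EDW

2023-04-05 19:47 EDW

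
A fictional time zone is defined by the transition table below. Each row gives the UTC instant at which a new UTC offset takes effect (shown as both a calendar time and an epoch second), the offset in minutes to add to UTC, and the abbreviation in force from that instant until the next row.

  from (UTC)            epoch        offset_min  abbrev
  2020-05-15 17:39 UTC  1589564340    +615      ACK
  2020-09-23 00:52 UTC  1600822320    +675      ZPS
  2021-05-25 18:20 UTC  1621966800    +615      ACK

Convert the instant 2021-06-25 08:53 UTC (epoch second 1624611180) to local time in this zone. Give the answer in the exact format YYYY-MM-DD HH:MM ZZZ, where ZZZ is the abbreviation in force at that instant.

Query: 2021-06-25 08:53 UTC
Rule 3/3 (ACK, +10:15): 2021-05-25 18:20 UTC ≤ query < +∞
8·60 + 53 + 615 = 1148 min
1148 = 0·1440 + 1148; 1148 = 19·60 + 8 → 19:08, same day
→ 2021-06-25 19:08 ACK

2021-06-25 19:08 ACK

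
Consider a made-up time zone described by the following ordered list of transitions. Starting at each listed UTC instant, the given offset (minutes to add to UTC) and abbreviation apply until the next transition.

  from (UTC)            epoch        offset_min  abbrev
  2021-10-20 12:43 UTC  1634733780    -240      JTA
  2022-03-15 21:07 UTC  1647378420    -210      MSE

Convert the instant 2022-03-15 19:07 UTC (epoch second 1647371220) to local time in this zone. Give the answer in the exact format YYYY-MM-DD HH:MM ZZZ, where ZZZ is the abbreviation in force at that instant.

Query: 2022-03-15 19:07 UTC
Rule 1/2 (JTA, -04:00): 2021-10-20 12:43 UTC ≤ query < 2022-03-15 21:07 UTC
19·60 + 7 - 240 = 907 min
907 = 0·1440 + 907; 907 = 15·60 + 7 → 15:07, same day
→ 2022-03-15 15:07 JTA

2022-03-15 15:07 JTA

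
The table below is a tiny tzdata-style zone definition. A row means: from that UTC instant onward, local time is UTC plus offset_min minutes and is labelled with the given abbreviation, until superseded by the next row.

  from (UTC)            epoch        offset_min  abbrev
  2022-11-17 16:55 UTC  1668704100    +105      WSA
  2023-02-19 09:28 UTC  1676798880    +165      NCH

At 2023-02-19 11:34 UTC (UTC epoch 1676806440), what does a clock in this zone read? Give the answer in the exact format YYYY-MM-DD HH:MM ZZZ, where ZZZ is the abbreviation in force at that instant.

Query: 2023-02-19 11:34 UTC
Rule 2/2 (NCH, +02:45): 2023-02-19 09:28 UTC ≤ query < +∞
11·60 + 34 + 165 = 859 min
859 = 0·1440 + 859; 859 = 14·60 + 19 → 14:19, same day
→ 2023-02-19 14:19 NCH

2023-02-19 14:19 NCH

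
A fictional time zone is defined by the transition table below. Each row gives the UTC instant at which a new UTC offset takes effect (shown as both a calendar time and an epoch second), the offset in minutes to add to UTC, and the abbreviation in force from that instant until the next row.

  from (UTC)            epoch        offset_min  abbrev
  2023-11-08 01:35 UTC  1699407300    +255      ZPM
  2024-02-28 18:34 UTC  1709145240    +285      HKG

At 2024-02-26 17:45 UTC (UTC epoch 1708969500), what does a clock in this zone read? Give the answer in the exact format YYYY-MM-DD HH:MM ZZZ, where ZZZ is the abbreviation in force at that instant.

2024-02-26 22:00 ZPM

Query: 2024-02-26 17:45 UTC
Rule 1/2 (ZPM, +04:15): 2023-11-08 01:35 UTC ≤ query < 2024-02-28 18:34 UTC
17·60 + 45 + 255 = 1320 min
1320 = 0·1440 + 1320; 1320 = 22·60 + 0 → 22:00, same day
→ 2024-02-26 22:00 ZPM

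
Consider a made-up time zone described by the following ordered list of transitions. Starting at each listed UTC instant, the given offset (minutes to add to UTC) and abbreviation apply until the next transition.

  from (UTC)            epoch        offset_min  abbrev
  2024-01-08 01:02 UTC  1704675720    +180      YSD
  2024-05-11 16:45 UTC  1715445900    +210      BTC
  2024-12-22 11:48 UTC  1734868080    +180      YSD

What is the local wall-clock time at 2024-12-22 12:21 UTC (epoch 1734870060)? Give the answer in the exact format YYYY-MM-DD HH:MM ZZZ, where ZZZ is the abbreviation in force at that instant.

2024-12-22 15:21 YSD

Query: 2024-12-22 12:21 UTC
Rule 3/3 (YSD, +03:00): 2024-12-22 11:48 UTC ≤ query < +∞
12·60 + 21 + 180 = 921 min
921 = 0·1440 + 921; 921 = 15·60 + 21 → 15:21, same day
→ 2024-12-22 15:21 YSD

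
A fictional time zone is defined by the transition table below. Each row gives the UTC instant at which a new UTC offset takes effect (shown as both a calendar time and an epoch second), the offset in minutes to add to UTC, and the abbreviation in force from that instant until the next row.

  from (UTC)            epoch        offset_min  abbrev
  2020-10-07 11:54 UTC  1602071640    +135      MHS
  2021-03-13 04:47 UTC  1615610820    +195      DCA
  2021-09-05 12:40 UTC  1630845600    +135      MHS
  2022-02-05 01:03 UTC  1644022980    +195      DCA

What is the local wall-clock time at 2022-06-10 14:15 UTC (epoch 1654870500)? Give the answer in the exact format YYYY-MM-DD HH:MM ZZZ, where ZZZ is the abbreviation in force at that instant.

Query: 2022-06-10 14:15 UTC
Rule 4/4 (DCA, +03:15): 2022-02-05 01:03 UTC ≤ query < +∞
14·60 + 15 + 195 = 1050 min
1050 = 0·1440 + 1050; 1050 = 17·60 + 30 → 17:30, same day
→ 2022-06-10 17:30 DCA

2022-06-10 17:30 DCA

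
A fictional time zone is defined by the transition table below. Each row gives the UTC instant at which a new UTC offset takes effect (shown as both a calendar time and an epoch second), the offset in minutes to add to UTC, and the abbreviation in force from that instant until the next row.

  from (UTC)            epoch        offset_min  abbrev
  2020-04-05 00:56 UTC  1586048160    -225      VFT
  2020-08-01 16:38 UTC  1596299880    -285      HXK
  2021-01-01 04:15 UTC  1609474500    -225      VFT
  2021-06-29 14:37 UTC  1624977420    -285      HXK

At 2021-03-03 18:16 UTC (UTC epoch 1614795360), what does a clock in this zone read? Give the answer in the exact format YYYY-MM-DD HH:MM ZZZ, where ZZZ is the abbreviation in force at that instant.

2021-03-03 14:31 VFT

Query: 2021-03-03 18:16 UTC
Rule 3/4 (VFT, -03:45): 2021-01-01 04:15 UTC ≤ query < 2021-06-29 14:37 UTC
18·60 + 16 - 225 = 871 min
871 = 0·1440 + 871; 871 = 14·60 + 31 → 14:31, same day
→ 2021-03-03 14:31 VFT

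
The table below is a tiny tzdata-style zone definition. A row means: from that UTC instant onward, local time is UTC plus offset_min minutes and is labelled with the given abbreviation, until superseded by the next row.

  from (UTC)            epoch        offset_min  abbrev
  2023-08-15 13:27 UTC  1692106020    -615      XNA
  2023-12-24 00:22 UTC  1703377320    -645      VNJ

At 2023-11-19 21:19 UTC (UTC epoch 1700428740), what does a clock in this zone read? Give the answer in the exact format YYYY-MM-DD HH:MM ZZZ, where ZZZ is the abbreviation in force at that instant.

2023-11-19 11:04 XNA

Query: 2023-11-19 21:19 UTC
Rule 1/2 (XNA, -10:15): 2023-08-15 13:27 UTC ≤ query < 2023-12-24 00:22 UTC
21·60 + 19 - 615 = 664 min
664 = 0·1440 + 664; 664 = 11·60 + 4 → 11:04, same day
→ 2023-11-19 11:04 XNA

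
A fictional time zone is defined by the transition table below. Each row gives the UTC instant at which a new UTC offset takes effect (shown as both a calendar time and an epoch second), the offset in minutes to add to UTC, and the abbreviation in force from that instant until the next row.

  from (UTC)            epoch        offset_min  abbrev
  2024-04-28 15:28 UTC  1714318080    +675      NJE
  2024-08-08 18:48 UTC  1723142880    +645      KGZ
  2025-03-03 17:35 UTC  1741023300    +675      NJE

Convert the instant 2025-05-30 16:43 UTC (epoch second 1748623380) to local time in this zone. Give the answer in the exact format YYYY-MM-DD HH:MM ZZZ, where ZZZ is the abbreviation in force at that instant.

2025-05-31 03:58 NJE

Query: 2025-05-30 16:43 UTC
Rule 3/3 (NJE, +11:15): 2025-03-03 17:35 UTC ≤ query < +∞
16·60 + 43 + 675 = 1678 min
1678 = 1·1440 + 238; 238 = 3·60 + 58 → 03:58, 2025-05-30 + 1 day = 2025-05-31
→ 2025-05-31 03:58 NJE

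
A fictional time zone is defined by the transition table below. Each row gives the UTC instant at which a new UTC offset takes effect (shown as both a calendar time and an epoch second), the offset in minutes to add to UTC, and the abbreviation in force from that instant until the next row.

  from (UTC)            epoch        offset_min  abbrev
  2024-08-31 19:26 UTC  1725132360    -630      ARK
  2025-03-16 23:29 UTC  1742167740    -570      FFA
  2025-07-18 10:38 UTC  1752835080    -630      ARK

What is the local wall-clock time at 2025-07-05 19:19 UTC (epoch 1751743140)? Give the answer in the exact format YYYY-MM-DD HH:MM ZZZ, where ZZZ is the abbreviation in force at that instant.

2025-07-05 09:49 FFA

Query: 2025-07-05 19:19 UTC
Rule 2/3 (FFA, -09:30): 2025-03-16 23:29 UTC ≤ query < 2025-07-18 10:38 UTC
19·60 + 19 - 570 = 589 min
589 = 0·1440 + 589; 589 = 9·60 + 49 → 09:49, same day
→ 2025-07-05 09:49 FFA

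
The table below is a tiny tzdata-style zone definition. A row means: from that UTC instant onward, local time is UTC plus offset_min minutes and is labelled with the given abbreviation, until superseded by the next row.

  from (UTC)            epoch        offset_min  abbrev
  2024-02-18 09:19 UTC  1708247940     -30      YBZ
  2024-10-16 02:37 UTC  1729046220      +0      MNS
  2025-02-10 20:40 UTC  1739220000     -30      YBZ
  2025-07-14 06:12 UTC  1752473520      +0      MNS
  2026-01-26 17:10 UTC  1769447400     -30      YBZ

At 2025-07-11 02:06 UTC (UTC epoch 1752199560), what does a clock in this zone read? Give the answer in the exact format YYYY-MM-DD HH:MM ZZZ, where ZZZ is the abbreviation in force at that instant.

Query: 2025-07-11 02:06 UTC
Rule 3/5 (YBZ, -00:30): 2025-02-10 20:40 UTC ≤ query < 2025-07-14 06:12 UTC
2·60 + 6 - 30 = 96 min
96 = 0·1440 + 96; 96 = 1·60 + 36 → 01:36, same day
→ 2025-07-11 01:36 YBZ

2025-07-11 01:36 YBZ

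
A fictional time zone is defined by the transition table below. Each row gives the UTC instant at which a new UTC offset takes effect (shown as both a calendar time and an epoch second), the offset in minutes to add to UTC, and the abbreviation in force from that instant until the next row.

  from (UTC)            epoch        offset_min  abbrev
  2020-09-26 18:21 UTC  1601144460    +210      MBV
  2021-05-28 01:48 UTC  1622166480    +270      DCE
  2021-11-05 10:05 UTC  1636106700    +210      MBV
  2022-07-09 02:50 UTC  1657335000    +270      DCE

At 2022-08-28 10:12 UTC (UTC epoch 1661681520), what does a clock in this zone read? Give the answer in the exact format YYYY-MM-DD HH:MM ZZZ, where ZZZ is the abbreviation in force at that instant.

Query: 2022-08-28 10:12 UTC
Rule 4/4 (DCE, +04:30): 2022-07-09 02:50 UTC ≤ query < +∞
10·60 + 12 + 270 = 882 min
882 = 0·1440 + 882; 882 = 14·60 + 42 → 14:42, same day
→ 2022-08-28 14:42 DCE

2022-08-28 14:42 DCE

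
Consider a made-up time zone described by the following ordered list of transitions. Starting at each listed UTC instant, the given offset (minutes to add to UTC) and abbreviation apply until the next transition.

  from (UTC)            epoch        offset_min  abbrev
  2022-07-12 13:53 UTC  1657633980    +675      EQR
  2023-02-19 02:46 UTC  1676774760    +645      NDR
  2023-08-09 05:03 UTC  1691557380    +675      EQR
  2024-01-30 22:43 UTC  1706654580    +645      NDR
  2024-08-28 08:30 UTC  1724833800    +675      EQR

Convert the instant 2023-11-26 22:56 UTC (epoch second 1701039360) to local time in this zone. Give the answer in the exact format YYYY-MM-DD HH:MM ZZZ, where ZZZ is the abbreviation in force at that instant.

Query: 2023-11-26 22:56 UTC
Rule 3/5 (EQR, +11:15): 2023-08-09 05:03 UTC ≤ query < 2024-01-30 22:43 UTC
22·60 + 56 + 675 = 2051 min
2051 = 1·1440 + 611; 611 = 10·60 + 11 → 10:11, 2023-11-26 + 1 day = 2023-11-27
→ 2023-11-27 10:11 EQR

2023-11-27 10:11 EQR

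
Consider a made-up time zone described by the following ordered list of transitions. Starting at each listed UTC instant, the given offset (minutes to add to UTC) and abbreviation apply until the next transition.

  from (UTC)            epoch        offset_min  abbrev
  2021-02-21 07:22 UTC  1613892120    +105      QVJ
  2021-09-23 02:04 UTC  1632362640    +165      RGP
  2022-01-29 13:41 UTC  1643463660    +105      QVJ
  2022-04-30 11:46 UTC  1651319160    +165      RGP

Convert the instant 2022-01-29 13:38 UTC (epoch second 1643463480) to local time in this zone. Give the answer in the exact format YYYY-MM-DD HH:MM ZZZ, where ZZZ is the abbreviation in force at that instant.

Query: 2022-01-29 13:38 UTC
Rule 2/4 (RGP, +02:45): 2021-09-23 02:04 UTC ≤ query < 2022-01-29 13:41 UTC
13·60 + 38 + 165 = 983 min
983 = 0·1440 + 983; 983 = 16·60 + 23 → 16:23, same day
→ 2022-01-29 16:23 RGP

2022-01-29 16:23 RGP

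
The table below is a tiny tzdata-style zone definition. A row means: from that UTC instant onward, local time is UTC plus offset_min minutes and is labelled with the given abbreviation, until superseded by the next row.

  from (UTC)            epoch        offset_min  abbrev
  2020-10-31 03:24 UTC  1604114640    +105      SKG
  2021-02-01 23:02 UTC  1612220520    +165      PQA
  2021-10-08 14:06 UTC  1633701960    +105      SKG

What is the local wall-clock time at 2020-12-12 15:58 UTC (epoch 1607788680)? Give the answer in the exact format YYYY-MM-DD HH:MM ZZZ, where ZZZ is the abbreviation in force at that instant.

2020-12-12 17:43 SKG

Query: 2020-12-12 15:58 UTC
Rule 1/3 (SKG, +01:45): 2020-10-31 03:24 UTC ≤ query < 2021-02-01 23:02 UTC
15·60 + 58 + 105 = 1063 min
1063 = 0·1440 + 1063; 1063 = 17·60 + 43 → 17:43, same day
→ 2020-12-12 17:43 SKG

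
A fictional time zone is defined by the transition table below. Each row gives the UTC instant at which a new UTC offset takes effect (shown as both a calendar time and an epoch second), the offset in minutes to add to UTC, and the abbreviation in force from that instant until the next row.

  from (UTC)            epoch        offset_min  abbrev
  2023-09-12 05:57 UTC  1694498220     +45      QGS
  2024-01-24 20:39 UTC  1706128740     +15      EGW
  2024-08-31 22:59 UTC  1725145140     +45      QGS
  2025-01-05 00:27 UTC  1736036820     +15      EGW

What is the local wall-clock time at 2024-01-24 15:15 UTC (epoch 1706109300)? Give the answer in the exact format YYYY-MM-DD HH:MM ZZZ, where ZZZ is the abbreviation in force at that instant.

2024-01-24 16:00 QGS

Query: 2024-01-24 15:15 UTC
Rule 1/4 (QGS, +00:45): 2023-09-12 05:57 UTC ≤ query < 2024-01-24 20:39 UTC
15·60 + 15 + 45 = 960 min
960 = 0·1440 + 960; 960 = 16·60 + 0 → 16:00, same day
→ 2024-01-24 16:00 QGS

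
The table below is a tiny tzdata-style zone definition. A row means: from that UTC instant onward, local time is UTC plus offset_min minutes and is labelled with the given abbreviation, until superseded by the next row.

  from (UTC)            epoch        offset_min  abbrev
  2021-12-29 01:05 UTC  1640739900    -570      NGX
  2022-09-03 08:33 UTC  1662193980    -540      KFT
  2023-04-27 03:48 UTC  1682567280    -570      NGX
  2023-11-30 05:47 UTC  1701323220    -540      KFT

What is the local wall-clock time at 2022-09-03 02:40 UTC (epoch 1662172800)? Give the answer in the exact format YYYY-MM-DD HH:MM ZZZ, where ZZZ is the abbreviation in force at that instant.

2022-09-02 17:10 NGX

Query: 2022-09-03 02:40 UTC
Rule 1/4 (NGX, -09:30): 2021-12-29 01:05 UTC ≤ query < 2022-09-03 08:33 UTC
2·60 + 40 - 570 = -410 min
-410 = -1·1440 + 1030; 1030 = 17·60 + 10 → 17:10, 2022-09-03 - 1 day = 2022-09-02
→ 2022-09-02 17:10 NGX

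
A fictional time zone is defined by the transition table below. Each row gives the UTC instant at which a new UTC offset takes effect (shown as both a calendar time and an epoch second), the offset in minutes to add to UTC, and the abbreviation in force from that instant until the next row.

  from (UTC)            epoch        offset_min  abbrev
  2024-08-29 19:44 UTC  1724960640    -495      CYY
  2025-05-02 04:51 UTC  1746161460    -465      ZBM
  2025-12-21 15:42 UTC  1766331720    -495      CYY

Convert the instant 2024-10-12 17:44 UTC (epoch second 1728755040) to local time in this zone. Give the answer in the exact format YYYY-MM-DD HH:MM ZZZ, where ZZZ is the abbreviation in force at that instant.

Query: 2024-10-12 17:44 UTC
Rule 1/3 (CYY, -08:15): 2024-08-29 19:44 UTC ≤ query < 2025-05-02 04:51 UTC
17·60 + 44 - 495 = 569 min
569 = 0·1440 + 569; 569 = 9·60 + 29 → 09:29, same day
→ 2024-10-12 09:29 CYY

2024-10-12 09:29 CYY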